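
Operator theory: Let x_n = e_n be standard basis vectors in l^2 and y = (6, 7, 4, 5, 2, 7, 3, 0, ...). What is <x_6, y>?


x_6 = e_6 is the standard basis vector with 1 in position 6.
<x_6, y> = y_6 = 7
As n -> infinity, <x_n, y> -> 0, confirming weak convergence of (x_n) to 0.

7


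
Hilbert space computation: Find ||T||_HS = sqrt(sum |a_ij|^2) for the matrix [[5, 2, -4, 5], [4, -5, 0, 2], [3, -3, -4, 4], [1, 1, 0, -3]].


The Hilbert-Schmidt norm is sqrt(sum of squares of all entries).
Sum of squares = 5^2 + 2^2 + (-4)^2 + 5^2 + 4^2 + (-5)^2 + 0^2 + 2^2 + 3^2 + (-3)^2 + (-4)^2 + 4^2 + 1^2 + 1^2 + 0^2 + (-3)^2
= 25 + 4 + 16 + 25 + 16 + 25 + 0 + 4 + 9 + 9 + 16 + 16 + 1 + 1 + 0 + 9 = 176
||T||_HS = sqrt(176) = 13.2665

13.2665


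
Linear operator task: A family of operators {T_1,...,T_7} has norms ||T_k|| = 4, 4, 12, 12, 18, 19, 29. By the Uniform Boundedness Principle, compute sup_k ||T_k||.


By the Uniform Boundedness Principle, the supremum of norms is finite.
sup_k ||T_k|| = max(4, 4, 12, 12, 18, 19, 29) = 29

29


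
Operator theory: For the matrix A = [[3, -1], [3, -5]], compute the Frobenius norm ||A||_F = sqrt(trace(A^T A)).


||A||_F^2 = sum a_ij^2
= 3^2 + (-1)^2 + 3^2 + (-5)^2
= 9 + 1 + 9 + 25 = 44
||A||_F = sqrt(44) = 6.6332

6.6332


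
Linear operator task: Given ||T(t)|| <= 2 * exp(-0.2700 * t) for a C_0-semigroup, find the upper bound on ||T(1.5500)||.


||T(1.5500)|| <= 2 * exp(-0.2700 * 1.5500)
= 2 * exp(-0.4185)
= 2 * 0.6580
= 1.3161

1.3161


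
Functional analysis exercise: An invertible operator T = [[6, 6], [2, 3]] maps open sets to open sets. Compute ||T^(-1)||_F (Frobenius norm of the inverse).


det(T) = 6*3 - 6*2 = 6
T^(-1) = (1/6) * [[3, -6], [-2, 6]] = [[0.5000, -1.0000], [-0.3333, 1.0000]]
||T^(-1)||_F^2 = 0.5000^2 + (-1.0000)^2 + (-0.3333)^2 + 1.0000^2 = 2.3611
||T^(-1)||_F = sqrt(2.3611) = 1.5366

1.5366


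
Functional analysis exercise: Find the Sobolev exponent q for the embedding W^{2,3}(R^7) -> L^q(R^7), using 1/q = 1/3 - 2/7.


Using the Sobolev embedding formula: 1/q = 1/p - k/n
1/q = 1/3 - 2/7 = 1/21
q = 1/(1/21) = 21

21.0000


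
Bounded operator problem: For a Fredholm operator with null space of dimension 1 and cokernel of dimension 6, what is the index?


The Fredholm index is defined as ind(T) = dim(ker T) - dim(coker T)
= 1 - 6
= -5

-5


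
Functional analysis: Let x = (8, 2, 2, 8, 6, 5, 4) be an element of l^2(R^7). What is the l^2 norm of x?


The l^2 norm = (sum |x_i|^2)^(1/2)
Sum of 2th powers = 64 + 4 + 4 + 64 + 36 + 25 + 16 = 213
||x||_2 = (213)^(1/2) = 14.5945

14.5945


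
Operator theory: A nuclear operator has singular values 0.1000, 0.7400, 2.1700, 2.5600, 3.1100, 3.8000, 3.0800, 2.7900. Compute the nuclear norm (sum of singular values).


The nuclear norm is the sum of all singular values.
||T||_1 = 0.1000 + 0.7400 + 2.1700 + 2.5600 + 3.1100 + 3.8000 + 3.0800 + 2.7900
= 18.3500

18.3500


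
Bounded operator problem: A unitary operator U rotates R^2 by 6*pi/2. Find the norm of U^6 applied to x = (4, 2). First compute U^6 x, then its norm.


U is a rotation by theta = 6*pi/2
U^6 = rotation by 6*theta = 36*pi/2 = 0*pi/2 (mod 2*pi)
cos(0*pi/2) = 1.0000, sin(0*pi/2) = 0.0000
U^6 x = (1.0000 * 4 - 0.0000 * 2, 0.0000 * 4 + 1.0000 * 2)
= (4.0000, 2.0000)
||U^6 x|| = sqrt(4.0000^2 + 2.0000^2) = sqrt(20.0000) = 4.4721

4.4721


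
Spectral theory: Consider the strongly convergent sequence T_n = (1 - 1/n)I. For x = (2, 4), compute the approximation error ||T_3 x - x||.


T_3 x - x = (1 - 1/3)x - x = -x/3
||x|| = sqrt(20) = 4.4721
||T_3 x - x|| = ||x||/3 = 4.4721/3 = 1.4907

1.4907


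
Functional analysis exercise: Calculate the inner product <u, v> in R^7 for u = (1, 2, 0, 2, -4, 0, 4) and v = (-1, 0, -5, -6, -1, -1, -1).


Computing the standard inner product <u, v> = sum u_i * v_i
= 1*-1 + 2*0 + 0*-5 + 2*-6 + -4*-1 + 0*-1 + 4*-1
= -1 + 0 + 0 + -12 + 4 + 0 + -4
= -13

-13


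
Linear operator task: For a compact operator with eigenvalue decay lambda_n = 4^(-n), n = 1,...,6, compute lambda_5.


The eigenvalue formula gives lambda_5 = 1/4^5
= 1/1024
= 9.7656e-04

9.7656e-04


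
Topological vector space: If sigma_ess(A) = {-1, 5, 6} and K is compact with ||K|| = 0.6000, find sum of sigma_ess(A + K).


By Weyl's theorem, the essential spectrum is invariant under compact perturbations.
sigma_ess(A + K) = sigma_ess(A) = {-1, 5, 6}
Sum = -1 + 5 + 6 = 10

10


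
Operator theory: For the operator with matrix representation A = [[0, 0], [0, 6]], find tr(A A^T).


trace(A * A^T) = sum of squares of all entries
= 0^2 + 0^2 + 0^2 + 6^2
= 0 + 0 + 0 + 36
= 36

36


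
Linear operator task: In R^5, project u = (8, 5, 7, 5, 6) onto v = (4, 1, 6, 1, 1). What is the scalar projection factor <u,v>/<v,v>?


Computing <u,v> = 8*4 + 5*1 + 7*6 + 5*1 + 6*1 = 90
Computing <v,v> = 4^2 + 1^2 + 6^2 + 1^2 + 1^2 = 55
Projection coefficient = 90/55 = 1.6364

1.6364


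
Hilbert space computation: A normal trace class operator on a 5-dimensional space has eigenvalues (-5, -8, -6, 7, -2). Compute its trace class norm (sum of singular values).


For a normal operator, singular values equal |eigenvalues|.
Trace norm = sum |lambda_i| = 5 + 8 + 6 + 7 + 2
= 28

28


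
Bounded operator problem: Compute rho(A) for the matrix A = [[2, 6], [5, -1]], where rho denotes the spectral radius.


For a 2x2 matrix, eigenvalues satisfy lambda^2 - (trace)*lambda + det = 0
trace = 2 + -1 = 1
det = 2*-1 - 6*5 = -32
discriminant = 1^2 - 4*(-32) = 129
spectral radius = max |eigenvalue| = 6.1789

6.1789


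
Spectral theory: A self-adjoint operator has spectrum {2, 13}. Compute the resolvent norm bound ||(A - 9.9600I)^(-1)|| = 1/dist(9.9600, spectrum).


dist(9.9600, {2, 13}) = min(|9.9600 - 2|, |9.9600 - 13|)
= min(7.9600, 3.0400) = 3.0400
Resolvent bound = 1/3.0400 = 0.3289

0.3289


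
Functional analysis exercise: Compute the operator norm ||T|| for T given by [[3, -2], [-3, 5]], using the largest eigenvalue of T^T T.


A^T A = [[18, -21], [-21, 29]]
trace(A^T A) = 47, det(A^T A) = 81
discriminant = 47^2 - 4*81 = 1885
Largest eigenvalue of A^T A = (trace + sqrt(disc))/2 = 45.2083
||T|| = sqrt(45.2083) = 6.7237

6.7237


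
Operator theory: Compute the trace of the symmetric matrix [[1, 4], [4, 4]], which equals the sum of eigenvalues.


For a self-adjoint (symmetric) matrix, the eigenvalues are real.
The sum of eigenvalues equals the trace of the matrix.
trace = 1 + 4 = 5

5


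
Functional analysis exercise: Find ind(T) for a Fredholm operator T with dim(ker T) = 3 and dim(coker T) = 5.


The Fredholm index is defined as ind(T) = dim(ker T) - dim(coker T)
= 3 - 5
= -2

-2


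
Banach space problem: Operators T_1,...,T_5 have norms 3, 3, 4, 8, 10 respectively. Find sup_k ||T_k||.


By the Uniform Boundedness Principle, the supremum of norms is finite.
sup_k ||T_k|| = max(3, 3, 4, 8, 10) = 10

10


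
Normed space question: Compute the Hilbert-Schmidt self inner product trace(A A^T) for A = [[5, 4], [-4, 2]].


trace(A * A^T) = sum of squares of all entries
= 5^2 + 4^2 + (-4)^2 + 2^2
= 25 + 16 + 16 + 4
= 61

61


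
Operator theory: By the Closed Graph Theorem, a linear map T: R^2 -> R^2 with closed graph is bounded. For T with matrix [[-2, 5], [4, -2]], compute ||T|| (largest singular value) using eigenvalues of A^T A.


A^T A = [[20, -18], [-18, 29]]
trace(A^T A) = 49, det(A^T A) = 256
discriminant = 49^2 - 4*256 = 1377
Largest eigenvalue of A^T A = (trace + sqrt(disc))/2 = 43.0540
||T|| = sqrt(43.0540) = 6.5616

6.5616


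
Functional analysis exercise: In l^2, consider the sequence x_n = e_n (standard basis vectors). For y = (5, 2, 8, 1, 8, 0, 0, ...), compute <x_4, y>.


x_4 = e_4 is the standard basis vector with 1 in position 4.
<x_4, y> = y_4 = 1
As n -> infinity, <x_n, y> -> 0, confirming weak convergence of (x_n) to 0.

1


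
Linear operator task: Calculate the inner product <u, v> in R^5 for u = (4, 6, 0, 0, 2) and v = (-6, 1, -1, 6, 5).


Computing the standard inner product <u, v> = sum u_i * v_i
= 4*-6 + 6*1 + 0*-1 + 0*6 + 2*5
= -24 + 6 + 0 + 0 + 10
= -8

-8


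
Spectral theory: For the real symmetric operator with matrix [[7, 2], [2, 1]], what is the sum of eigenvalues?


For a self-adjoint (symmetric) matrix, the eigenvalues are real.
The sum of eigenvalues equals the trace of the matrix.
trace = 7 + 1 = 8

8


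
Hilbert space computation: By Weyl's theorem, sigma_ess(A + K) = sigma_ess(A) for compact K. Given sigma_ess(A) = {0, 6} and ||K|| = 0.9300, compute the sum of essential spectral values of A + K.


By Weyl's theorem, the essential spectrum is invariant under compact perturbations.
sigma_ess(A + K) = sigma_ess(A) = {0, 6}
Sum = 0 + 6 = 6

6


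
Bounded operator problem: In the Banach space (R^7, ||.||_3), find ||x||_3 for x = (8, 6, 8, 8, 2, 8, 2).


The l^3 norm = (sum |x_i|^3)^(1/3)
Sum of 3th powers = 512 + 216 + 512 + 512 + 8 + 512 + 8 = 2280
||x||_3 = (2280)^(1/3) = 13.1617

13.1617


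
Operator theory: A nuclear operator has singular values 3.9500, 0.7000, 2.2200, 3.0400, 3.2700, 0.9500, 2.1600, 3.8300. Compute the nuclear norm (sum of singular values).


The nuclear norm is the sum of all singular values.
||T||_1 = 3.9500 + 0.7000 + 2.2200 + 3.0400 + 3.2700 + 0.9500 + 2.1600 + 3.8300
= 20.1200

20.1200


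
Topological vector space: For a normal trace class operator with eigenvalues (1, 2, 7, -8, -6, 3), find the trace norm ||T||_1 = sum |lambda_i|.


For a normal operator, singular values equal |eigenvalues|.
Trace norm = sum |lambda_i| = 1 + 2 + 7 + 8 + 6 + 3
= 27

27


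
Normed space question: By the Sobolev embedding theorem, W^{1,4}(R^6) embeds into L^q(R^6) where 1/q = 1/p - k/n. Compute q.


Using the Sobolev embedding formula: 1/q = 1/p - k/n
1/q = 1/4 - 1/6 = 1/12
q = 1/(1/12) = 12

12.0000


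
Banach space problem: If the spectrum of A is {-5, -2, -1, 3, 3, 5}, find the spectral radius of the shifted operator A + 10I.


Spectrum of A + 10I = {5, 8, 9, 13, 13, 15}
Spectral radius = max |lambda| over the shifted spectrum
= max(5, 8, 9, 13, 13, 15) = 15

15


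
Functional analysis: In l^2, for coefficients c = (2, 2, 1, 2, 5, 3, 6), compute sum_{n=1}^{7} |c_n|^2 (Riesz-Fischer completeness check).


sum |c_n|^2 = 2^2 + 2^2 + 1^2 + 2^2 + 5^2 + 3^2 + 6^2
= 4 + 4 + 1 + 4 + 25 + 9 + 36
= 83

83


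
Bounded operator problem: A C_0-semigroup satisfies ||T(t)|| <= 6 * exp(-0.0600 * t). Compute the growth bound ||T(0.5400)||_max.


||T(0.5400)|| <= 6 * exp(-0.0600 * 0.5400)
= 6 * exp(-0.0324)
= 6 * 0.9681
= 5.8087

5.8087


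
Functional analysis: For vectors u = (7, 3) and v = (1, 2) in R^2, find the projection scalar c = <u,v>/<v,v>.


Computing <u,v> = 7*1 + 3*2 = 13
Computing <v,v> = 1^2 + 2^2 = 5
Projection coefficient = 13/5 = 2.6000

2.6000


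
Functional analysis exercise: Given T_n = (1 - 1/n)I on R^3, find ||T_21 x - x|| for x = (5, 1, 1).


T_21 x - x = (1 - 1/21)x - x = -x/21
||x|| = sqrt(27) = 5.1962
||T_21 x - x|| = ||x||/21 = 5.1962/21 = 0.2474

0.2474


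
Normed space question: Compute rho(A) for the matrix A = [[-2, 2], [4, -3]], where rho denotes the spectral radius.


For a 2x2 matrix, eigenvalues satisfy lambda^2 - (trace)*lambda + det = 0
trace = -2 + -3 = -5
det = -2*-3 - 2*4 = -2
discriminant = (-5)^2 - 4*(-2) = 33
spectral radius = max |eigenvalue| = 5.3723

5.3723


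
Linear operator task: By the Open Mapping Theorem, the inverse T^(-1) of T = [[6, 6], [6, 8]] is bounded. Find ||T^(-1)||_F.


det(T) = 6*8 - 6*6 = 12
T^(-1) = (1/12) * [[8, -6], [-6, 6]] = [[0.6667, -0.5000], [-0.5000, 0.5000]]
||T^(-1)||_F^2 = 0.6667^2 + (-0.5000)^2 + (-0.5000)^2 + 0.5000^2 = 1.1944
||T^(-1)||_F = sqrt(1.1944) = 1.0929

1.0929


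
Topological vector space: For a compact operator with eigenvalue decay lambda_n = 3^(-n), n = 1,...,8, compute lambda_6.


The eigenvalue formula gives lambda_6 = 1/3^6
= 1/729
= 0.0014

0.0014


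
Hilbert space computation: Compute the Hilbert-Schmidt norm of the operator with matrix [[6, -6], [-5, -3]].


The Hilbert-Schmidt norm is sqrt(sum of squares of all entries).
Sum of squares = 6^2 + (-6)^2 + (-5)^2 + (-3)^2
= 36 + 36 + 25 + 9 = 106
||T||_HS = sqrt(106) = 10.2956

10.2956


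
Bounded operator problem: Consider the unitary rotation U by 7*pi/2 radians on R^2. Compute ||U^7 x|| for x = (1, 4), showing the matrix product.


U is a rotation by theta = 7*pi/2
U^7 = rotation by 7*theta = 49*pi/2 = 1*pi/2 (mod 2*pi)
cos(1*pi/2) = 0.0000, sin(1*pi/2) = 1.0000
U^7 x = (0.0000 * 1 - 1.0000 * 4, 1.0000 * 1 + 0.0000 * 4)
= (-4.0000, 1.0000)
||U^7 x|| = sqrt((-4.0000)^2 + 1.0000^2) = sqrt(17.0000) = 4.1231

4.1231


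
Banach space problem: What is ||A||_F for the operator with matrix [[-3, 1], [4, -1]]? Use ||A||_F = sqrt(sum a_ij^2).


||A||_F^2 = sum a_ij^2
= (-3)^2 + 1^2 + 4^2 + (-1)^2
= 9 + 1 + 16 + 1 = 27
||A||_F = sqrt(27) = 5.1962

5.1962


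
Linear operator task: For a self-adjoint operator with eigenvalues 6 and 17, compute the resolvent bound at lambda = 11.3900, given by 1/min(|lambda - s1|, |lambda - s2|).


dist(11.3900, {6, 17}) = min(|11.3900 - 6|, |11.3900 - 17|)
= min(5.3900, 5.6100) = 5.3900
Resolvent bound = 1/5.3900 = 0.1855

0.1855


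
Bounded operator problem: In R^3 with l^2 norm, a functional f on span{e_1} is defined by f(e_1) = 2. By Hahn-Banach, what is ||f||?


The norm of f is given by ||f|| = sup_{||x||=1} |f(x)|.
On span{e_1}, ||e_1|| = 1, so ||f|| = |f(e_1)| / ||e_1||
= |2| / 1 = 2.0000

2.0000


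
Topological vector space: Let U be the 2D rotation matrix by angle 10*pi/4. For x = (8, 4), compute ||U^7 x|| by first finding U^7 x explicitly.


U is a rotation by theta = 10*pi/4
U^7 = rotation by 7*theta = 70*pi/4 = 6*pi/4 (mod 2*pi)
cos(6*pi/4) = 0.0000, sin(6*pi/4) = -1.0000
U^7 x = (0.0000 * 8 - -1.0000 * 4, -1.0000 * 8 + 0.0000 * 4)
= (4.0000, -8.0000)
||U^7 x|| = sqrt(4.0000^2 + (-8.0000)^2) = sqrt(80.0000) = 8.9443

8.9443


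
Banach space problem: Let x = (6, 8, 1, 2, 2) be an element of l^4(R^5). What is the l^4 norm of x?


The l^4 norm = (sum |x_i|^4)^(1/4)
Sum of 4th powers = 1296 + 4096 + 1 + 16 + 16 = 5425
||x||_4 = (5425)^(1/4) = 8.5822

8.5822


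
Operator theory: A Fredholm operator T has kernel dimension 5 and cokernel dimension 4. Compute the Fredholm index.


The Fredholm index is defined as ind(T) = dim(ker T) - dim(coker T)
= 5 - 4
= 1

1


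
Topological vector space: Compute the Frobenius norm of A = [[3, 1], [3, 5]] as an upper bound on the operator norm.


||A||_F^2 = sum a_ij^2
= 3^2 + 1^2 + 3^2 + 5^2
= 9 + 1 + 9 + 25 = 44
||A||_F = sqrt(44) = 6.6332

6.6332


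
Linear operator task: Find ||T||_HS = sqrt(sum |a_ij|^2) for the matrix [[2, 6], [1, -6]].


The Hilbert-Schmidt norm is sqrt(sum of squares of all entries).
Sum of squares = 2^2 + 6^2 + 1^2 + (-6)^2
= 4 + 36 + 1 + 36 = 77
||T||_HS = sqrt(77) = 8.7750

8.7750


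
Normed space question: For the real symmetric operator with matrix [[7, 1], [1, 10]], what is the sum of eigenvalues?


For a self-adjoint (symmetric) matrix, the eigenvalues are real.
The sum of eigenvalues equals the trace of the matrix.
trace = 7 + 10 = 17

17


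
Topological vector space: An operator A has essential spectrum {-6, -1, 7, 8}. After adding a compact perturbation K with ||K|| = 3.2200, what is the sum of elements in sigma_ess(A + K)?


By Weyl's theorem, the essential spectrum is invariant under compact perturbations.
sigma_ess(A + K) = sigma_ess(A) = {-6, -1, 7, 8}
Sum = -6 + -1 + 7 + 8 = 8

8


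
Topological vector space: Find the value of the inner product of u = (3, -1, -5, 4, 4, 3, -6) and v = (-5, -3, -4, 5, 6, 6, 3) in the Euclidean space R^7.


Computing the standard inner product <u, v> = sum u_i * v_i
= 3*-5 + -1*-3 + -5*-4 + 4*5 + 4*6 + 3*6 + -6*3
= -15 + 3 + 20 + 20 + 24 + 18 + -18
= 52

52


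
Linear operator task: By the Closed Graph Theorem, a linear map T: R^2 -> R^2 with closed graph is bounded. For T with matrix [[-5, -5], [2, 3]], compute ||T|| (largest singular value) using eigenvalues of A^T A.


A^T A = [[29, 31], [31, 34]]
trace(A^T A) = 63, det(A^T A) = 25
discriminant = 63^2 - 4*25 = 3869
Largest eigenvalue of A^T A = (trace + sqrt(disc))/2 = 62.6006
||T|| = sqrt(62.6006) = 7.9121

7.9121


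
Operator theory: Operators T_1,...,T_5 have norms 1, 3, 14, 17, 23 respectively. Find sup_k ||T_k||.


By the Uniform Boundedness Principle, the supremum of norms is finite.
sup_k ||T_k|| = max(1, 3, 14, 17, 23) = 23

23


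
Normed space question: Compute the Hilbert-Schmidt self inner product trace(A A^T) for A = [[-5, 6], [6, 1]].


trace(A * A^T) = sum of squares of all entries
= (-5)^2 + 6^2 + 6^2 + 1^2
= 25 + 36 + 36 + 1
= 98

98


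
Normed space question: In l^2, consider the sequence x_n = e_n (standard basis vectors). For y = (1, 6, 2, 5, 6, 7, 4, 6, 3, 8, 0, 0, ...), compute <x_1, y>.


x_1 = e_1 is the standard basis vector with 1 in position 1.
<x_1, y> = y_1 = 1
As n -> infinity, <x_n, y> -> 0, confirming weak convergence of (x_n) to 0.

1


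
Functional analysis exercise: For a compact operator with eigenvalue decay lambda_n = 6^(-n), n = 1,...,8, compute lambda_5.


The eigenvalue formula gives lambda_5 = 1/6^5
= 1/7776
= 1.2860e-04

1.2860e-04


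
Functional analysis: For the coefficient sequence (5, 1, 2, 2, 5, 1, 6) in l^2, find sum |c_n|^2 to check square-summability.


sum |c_n|^2 = 5^2 + 1^2 + 2^2 + 2^2 + 5^2 + 1^2 + 6^2
= 25 + 1 + 4 + 4 + 25 + 1 + 36
= 96

96


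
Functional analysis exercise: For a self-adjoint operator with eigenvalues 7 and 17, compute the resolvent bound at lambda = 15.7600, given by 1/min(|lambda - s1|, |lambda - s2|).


dist(15.7600, {7, 17}) = min(|15.7600 - 7|, |15.7600 - 17|)
= min(8.7600, 1.2400) = 1.2400
Resolvent bound = 1/1.2400 = 0.8065

0.8065


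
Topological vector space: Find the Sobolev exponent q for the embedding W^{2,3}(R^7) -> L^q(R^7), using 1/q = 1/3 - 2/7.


Using the Sobolev embedding formula: 1/q = 1/p - k/n
1/q = 1/3 - 2/7 = 1/21
q = 1/(1/21) = 21

21.0000


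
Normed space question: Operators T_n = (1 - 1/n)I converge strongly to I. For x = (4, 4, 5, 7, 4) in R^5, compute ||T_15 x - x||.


T_15 x - x = (1 - 1/15)x - x = -x/15
||x|| = sqrt(122) = 11.0454
||T_15 x - x|| = ||x||/15 = 11.0454/15 = 0.7364

0.7364


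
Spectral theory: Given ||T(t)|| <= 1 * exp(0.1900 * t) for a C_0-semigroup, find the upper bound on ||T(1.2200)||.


||T(1.2200)|| <= 1 * exp(0.1900 * 1.2200)
= 1 * exp(0.2318)
= 1 * 1.2609
= 1.2609

1.2609


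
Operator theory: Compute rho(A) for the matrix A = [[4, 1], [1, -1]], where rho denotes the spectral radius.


For a 2x2 matrix, eigenvalues satisfy lambda^2 - (trace)*lambda + det = 0
trace = 4 + -1 = 3
det = 4*-1 - 1*1 = -5
discriminant = 3^2 - 4*(-5) = 29
spectral radius = max |eigenvalue| = 4.1926

4.1926


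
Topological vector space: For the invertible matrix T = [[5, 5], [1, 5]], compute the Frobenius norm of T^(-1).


det(T) = 5*5 - 5*1 = 20
T^(-1) = (1/20) * [[5, -5], [-1, 5]] = [[0.2500, -0.2500], [-0.0500, 0.2500]]
||T^(-1)||_F^2 = 0.2500^2 + (-0.2500)^2 + (-0.0500)^2 + 0.2500^2 = 0.1900
||T^(-1)||_F = sqrt(0.1900) = 0.4359

0.4359


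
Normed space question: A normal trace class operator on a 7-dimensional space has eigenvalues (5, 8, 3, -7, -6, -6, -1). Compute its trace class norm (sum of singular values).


For a normal operator, singular values equal |eigenvalues|.
Trace norm = sum |lambda_i| = 5 + 8 + 3 + 7 + 6 + 6 + 1
= 36

36


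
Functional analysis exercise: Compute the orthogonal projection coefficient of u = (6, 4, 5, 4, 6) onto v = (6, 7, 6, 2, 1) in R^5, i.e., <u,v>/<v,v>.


Computing <u,v> = 6*6 + 4*7 + 5*6 + 4*2 + 6*1 = 108
Computing <v,v> = 6^2 + 7^2 + 6^2 + 2^2 + 1^2 = 126
Projection coefficient = 108/126 = 0.8571

0.8571


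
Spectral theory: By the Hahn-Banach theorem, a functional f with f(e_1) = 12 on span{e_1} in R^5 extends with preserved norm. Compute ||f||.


The norm of f is given by ||f|| = sup_{||x||=1} |f(x)|.
On span{e_1}, ||e_1|| = 1, so ||f|| = |f(e_1)| / ||e_1||
= |12| / 1 = 12.0000

12.0000


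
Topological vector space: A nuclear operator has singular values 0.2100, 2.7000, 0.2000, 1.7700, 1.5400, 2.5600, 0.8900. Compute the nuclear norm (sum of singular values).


The nuclear norm is the sum of all singular values.
||T||_1 = 0.2100 + 2.7000 + 0.2000 + 1.7700 + 1.5400 + 2.5600 + 0.8900
= 9.8700

9.8700


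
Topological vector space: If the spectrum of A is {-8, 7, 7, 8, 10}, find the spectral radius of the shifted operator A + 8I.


Spectrum of A + 8I = {0, 15, 15, 16, 18}
Spectral radius = max |lambda| over the shifted spectrum
= max(0, 15, 15, 16, 18) = 18

18


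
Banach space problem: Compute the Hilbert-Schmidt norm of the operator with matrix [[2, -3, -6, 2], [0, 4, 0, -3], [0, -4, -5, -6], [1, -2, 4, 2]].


The Hilbert-Schmidt norm is sqrt(sum of squares of all entries).
Sum of squares = 2^2 + (-3)^2 + (-6)^2 + 2^2 + 0^2 + 4^2 + 0^2 + (-3)^2 + 0^2 + (-4)^2 + (-5)^2 + (-6)^2 + 1^2 + (-2)^2 + 4^2 + 2^2
= 4 + 9 + 36 + 4 + 0 + 16 + 0 + 9 + 0 + 16 + 25 + 36 + 1 + 4 + 16 + 4 = 180
||T||_HS = sqrt(180) = 13.4164

13.4164


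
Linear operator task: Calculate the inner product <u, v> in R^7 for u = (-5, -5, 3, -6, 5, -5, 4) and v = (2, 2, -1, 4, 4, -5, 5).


Computing the standard inner product <u, v> = sum u_i * v_i
= -5*2 + -5*2 + 3*-1 + -6*4 + 5*4 + -5*-5 + 4*5
= -10 + -10 + -3 + -24 + 20 + 25 + 20
= 18

18


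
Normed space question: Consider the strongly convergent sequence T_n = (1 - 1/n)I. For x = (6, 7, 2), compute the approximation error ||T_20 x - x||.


T_20 x - x = (1 - 1/20)x - x = -x/20
||x|| = sqrt(89) = 9.4340
||T_20 x - x|| = ||x||/20 = 9.4340/20 = 0.4717

0.4717


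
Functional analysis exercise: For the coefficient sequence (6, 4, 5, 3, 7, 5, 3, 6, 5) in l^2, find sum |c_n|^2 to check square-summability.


sum |c_n|^2 = 6^2 + 4^2 + 5^2 + 3^2 + 7^2 + 5^2 + 3^2 + 6^2 + 5^2
= 36 + 16 + 25 + 9 + 49 + 25 + 9 + 36 + 25
= 230

230


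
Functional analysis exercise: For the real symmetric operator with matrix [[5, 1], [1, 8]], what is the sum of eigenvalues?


For a self-adjoint (symmetric) matrix, the eigenvalues are real.
The sum of eigenvalues equals the trace of the matrix.
trace = 5 + 8 = 13

13


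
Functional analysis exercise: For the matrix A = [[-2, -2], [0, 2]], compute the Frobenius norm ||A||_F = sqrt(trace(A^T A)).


||A||_F^2 = sum a_ij^2
= (-2)^2 + (-2)^2 + 0^2 + 2^2
= 4 + 4 + 0 + 4 = 12
||A||_F = sqrt(12) = 3.4641

3.4641


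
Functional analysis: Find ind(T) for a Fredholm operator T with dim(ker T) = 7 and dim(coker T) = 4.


The Fredholm index is defined as ind(T) = dim(ker T) - dim(coker T)
= 7 - 4
= 3

3


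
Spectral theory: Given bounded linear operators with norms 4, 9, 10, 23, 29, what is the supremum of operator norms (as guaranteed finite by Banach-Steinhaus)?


By the Uniform Boundedness Principle, the supremum of norms is finite.
sup_k ||T_k|| = max(4, 9, 10, 23, 29) = 29

29


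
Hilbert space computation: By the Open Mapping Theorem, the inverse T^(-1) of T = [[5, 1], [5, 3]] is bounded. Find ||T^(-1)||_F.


det(T) = 5*3 - 1*5 = 10
T^(-1) = (1/10) * [[3, -1], [-5, 5]] = [[0.3000, -0.1000], [-0.5000, 0.5000]]
||T^(-1)||_F^2 = 0.3000^2 + (-0.1000)^2 + (-0.5000)^2 + 0.5000^2 = 0.6000
||T^(-1)||_F = sqrt(0.6000) = 0.7746

0.7746


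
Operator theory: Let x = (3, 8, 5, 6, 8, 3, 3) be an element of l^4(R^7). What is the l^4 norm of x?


The l^4 norm = (sum |x_i|^4)^(1/4)
Sum of 4th powers = 81 + 4096 + 625 + 1296 + 4096 + 81 + 81 = 10356
||x||_4 = (10356)^(1/4) = 10.0878

10.0878


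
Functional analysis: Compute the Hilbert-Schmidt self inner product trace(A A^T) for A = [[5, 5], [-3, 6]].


trace(A * A^T) = sum of squares of all entries
= 5^2 + 5^2 + (-3)^2 + 6^2
= 25 + 25 + 9 + 36
= 95

95


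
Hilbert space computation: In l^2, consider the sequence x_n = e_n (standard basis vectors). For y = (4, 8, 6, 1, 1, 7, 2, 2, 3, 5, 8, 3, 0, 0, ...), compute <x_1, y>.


x_1 = e_1 is the standard basis vector with 1 in position 1.
<x_1, y> = y_1 = 4
As n -> infinity, <x_n, y> -> 0, confirming weak convergence of (x_n) to 0.

4


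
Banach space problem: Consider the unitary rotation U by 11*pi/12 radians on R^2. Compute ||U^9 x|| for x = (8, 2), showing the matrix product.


U is a rotation by theta = 11*pi/12
U^9 = rotation by 9*theta = 99*pi/12 = 3*pi/12 (mod 2*pi)
cos(3*pi/12) = 0.7071, sin(3*pi/12) = 0.7071
U^9 x = (0.7071 * 8 - 0.7071 * 2, 0.7071 * 8 + 0.7071 * 2)
= (4.2426, 7.0711)
||U^9 x|| = sqrt(4.2426^2 + 7.0711^2) = sqrt(68.0000) = 8.2462

8.2462


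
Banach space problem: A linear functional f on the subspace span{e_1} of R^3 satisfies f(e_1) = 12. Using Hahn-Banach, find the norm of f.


The norm of f is given by ||f|| = sup_{||x||=1} |f(x)|.
On span{e_1}, ||e_1|| = 1, so ||f|| = |f(e_1)| / ||e_1||
= |12| / 1 = 12.0000

12.0000


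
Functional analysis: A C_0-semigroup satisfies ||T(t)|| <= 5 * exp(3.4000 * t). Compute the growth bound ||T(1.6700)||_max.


||T(1.6700)|| <= 5 * exp(3.4000 * 1.6700)
= 5 * exp(5.6780)
= 5 * 292.3641
= 1461.8206

1461.8206


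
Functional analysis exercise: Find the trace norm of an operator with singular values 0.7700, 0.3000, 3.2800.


The nuclear norm is the sum of all singular values.
||T||_1 = 0.7700 + 0.3000 + 3.2800
= 4.3500

4.3500


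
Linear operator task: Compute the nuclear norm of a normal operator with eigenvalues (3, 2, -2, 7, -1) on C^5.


For a normal operator, singular values equal |eigenvalues|.
Trace norm = sum |lambda_i| = 3 + 2 + 2 + 7 + 1
= 15

15


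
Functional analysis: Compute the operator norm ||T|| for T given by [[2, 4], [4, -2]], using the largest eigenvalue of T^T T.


A^T A = [[20, 0], [0, 20]]
trace(A^T A) = 40, det(A^T A) = 400
discriminant = 40^2 - 4*400 = 0
Largest eigenvalue of A^T A = (trace + sqrt(disc))/2 = 20.0000
||T|| = sqrt(20.0000) = 4.4721

4.4721


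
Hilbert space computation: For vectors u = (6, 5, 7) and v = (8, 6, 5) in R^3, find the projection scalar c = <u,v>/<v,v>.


Computing <u,v> = 6*8 + 5*6 + 7*5 = 113
Computing <v,v> = 8^2 + 6^2 + 5^2 = 125
Projection coefficient = 113/125 = 0.9040

0.9040


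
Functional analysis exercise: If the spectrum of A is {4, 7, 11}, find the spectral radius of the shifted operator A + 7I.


Spectrum of A + 7I = {11, 14, 18}
Spectral radius = max |lambda| over the shifted spectrum
= max(11, 14, 18) = 18

18


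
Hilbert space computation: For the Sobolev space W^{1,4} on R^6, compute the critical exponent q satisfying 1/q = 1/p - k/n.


Using the Sobolev embedding formula: 1/q = 1/p - k/n
1/q = 1/4 - 1/6 = 1/12
q = 1/(1/12) = 12

12.0000


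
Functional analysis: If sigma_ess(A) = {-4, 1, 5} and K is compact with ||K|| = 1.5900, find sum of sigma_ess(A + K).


By Weyl's theorem, the essential spectrum is invariant under compact perturbations.
sigma_ess(A + K) = sigma_ess(A) = {-4, 1, 5}
Sum = -4 + 1 + 5 = 2

2


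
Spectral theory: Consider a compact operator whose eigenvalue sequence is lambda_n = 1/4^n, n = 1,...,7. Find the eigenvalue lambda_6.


The eigenvalue formula gives lambda_6 = 1/4^6
= 1/4096
= 2.4414e-04

2.4414e-04


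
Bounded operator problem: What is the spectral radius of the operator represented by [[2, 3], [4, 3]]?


For a 2x2 matrix, eigenvalues satisfy lambda^2 - (trace)*lambda + det = 0
trace = 2 + 3 = 5
det = 2*3 - 3*4 = -6
discriminant = 5^2 - 4*(-6) = 49
spectral radius = max |eigenvalue| = 6.0000

6.0000


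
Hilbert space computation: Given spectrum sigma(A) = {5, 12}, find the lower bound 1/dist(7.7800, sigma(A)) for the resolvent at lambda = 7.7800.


dist(7.7800, {5, 12}) = min(|7.7800 - 5|, |7.7800 - 12|)
= min(2.7800, 4.2200) = 2.7800
Resolvent bound = 1/2.7800 = 0.3597

0.3597


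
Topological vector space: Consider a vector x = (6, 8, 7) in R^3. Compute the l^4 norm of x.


The l^4 norm = (sum |x_i|^4)^(1/4)
Sum of 4th powers = 1296 + 4096 + 2401 = 7793
||x||_4 = (7793)^(1/4) = 9.3956

9.3956


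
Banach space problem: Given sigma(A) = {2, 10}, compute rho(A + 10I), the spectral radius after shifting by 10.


Spectrum of A + 10I = {12, 20}
Spectral radius = max |lambda| over the shifted spectrum
= max(12, 20) = 20

20


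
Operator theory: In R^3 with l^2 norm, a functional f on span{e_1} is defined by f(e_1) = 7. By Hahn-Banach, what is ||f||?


The norm of f is given by ||f|| = sup_{||x||=1} |f(x)|.
On span{e_1}, ||e_1|| = 1, so ||f|| = |f(e_1)| / ||e_1||
= |7| / 1 = 7.0000

7.0000


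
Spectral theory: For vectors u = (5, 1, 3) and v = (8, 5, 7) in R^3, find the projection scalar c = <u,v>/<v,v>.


Computing <u,v> = 5*8 + 1*5 + 3*7 = 66
Computing <v,v> = 8^2 + 5^2 + 7^2 = 138
Projection coefficient = 66/138 = 0.4783

0.4783


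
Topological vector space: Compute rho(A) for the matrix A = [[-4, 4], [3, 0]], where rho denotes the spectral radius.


For a 2x2 matrix, eigenvalues satisfy lambda^2 - (trace)*lambda + det = 0
trace = -4 + 0 = -4
det = -4*0 - 4*3 = -12
discriminant = (-4)^2 - 4*(-12) = 64
spectral radius = max |eigenvalue| = 6.0000

6.0000


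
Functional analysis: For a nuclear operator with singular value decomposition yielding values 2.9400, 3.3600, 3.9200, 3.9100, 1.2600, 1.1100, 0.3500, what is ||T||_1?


The nuclear norm is the sum of all singular values.
||T||_1 = 2.9400 + 3.3600 + 3.9200 + 3.9100 + 1.2600 + 1.1100 + 0.3500
= 16.8500

16.8500


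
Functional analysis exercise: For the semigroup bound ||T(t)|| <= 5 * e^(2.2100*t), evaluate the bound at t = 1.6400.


||T(1.6400)|| <= 5 * exp(2.2100 * 1.6400)
= 5 * exp(3.6244)
= 5 * 37.5022
= 187.5111

187.5111


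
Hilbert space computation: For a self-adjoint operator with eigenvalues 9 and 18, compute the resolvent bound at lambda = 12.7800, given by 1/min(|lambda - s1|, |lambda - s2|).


dist(12.7800, {9, 18}) = min(|12.7800 - 9|, |12.7800 - 18|)
= min(3.7800, 5.2200) = 3.7800
Resolvent bound = 1/3.7800 = 0.2646

0.2646


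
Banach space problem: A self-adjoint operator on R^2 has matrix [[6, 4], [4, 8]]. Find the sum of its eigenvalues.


For a self-adjoint (symmetric) matrix, the eigenvalues are real.
The sum of eigenvalues equals the trace of the matrix.
trace = 6 + 8 = 14

14


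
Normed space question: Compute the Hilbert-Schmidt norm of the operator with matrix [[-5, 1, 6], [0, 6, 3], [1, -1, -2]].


The Hilbert-Schmidt norm is sqrt(sum of squares of all entries).
Sum of squares = (-5)^2 + 1^2 + 6^2 + 0^2 + 6^2 + 3^2 + 1^2 + (-1)^2 + (-2)^2
= 25 + 1 + 36 + 0 + 36 + 9 + 1 + 1 + 4 = 113
||T||_HS = sqrt(113) = 10.6301

10.6301


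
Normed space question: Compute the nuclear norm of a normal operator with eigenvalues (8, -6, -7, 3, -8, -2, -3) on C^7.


For a normal operator, singular values equal |eigenvalues|.
Trace norm = sum |lambda_i| = 8 + 6 + 7 + 3 + 8 + 2 + 3
= 37

37


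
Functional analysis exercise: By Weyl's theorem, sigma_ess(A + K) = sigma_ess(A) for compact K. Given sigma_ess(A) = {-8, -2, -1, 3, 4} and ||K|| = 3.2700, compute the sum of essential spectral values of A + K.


By Weyl's theorem, the essential spectrum is invariant under compact perturbations.
sigma_ess(A + K) = sigma_ess(A) = {-8, -2, -1, 3, 4}
Sum = -8 + -2 + -1 + 3 + 4 = -4

-4


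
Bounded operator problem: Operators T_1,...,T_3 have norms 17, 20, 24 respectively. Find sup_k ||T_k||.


By the Uniform Boundedness Principle, the supremum of norms is finite.
sup_k ||T_k|| = max(17, 20, 24) = 24

24


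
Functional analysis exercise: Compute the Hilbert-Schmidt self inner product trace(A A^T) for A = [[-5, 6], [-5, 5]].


trace(A * A^T) = sum of squares of all entries
= (-5)^2 + 6^2 + (-5)^2 + 5^2
= 25 + 36 + 25 + 25
= 111

111


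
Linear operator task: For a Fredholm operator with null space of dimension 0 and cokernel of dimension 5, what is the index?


The Fredholm index is defined as ind(T) = dim(ker T) - dim(coker T)
= 0 - 5
= -5

-5


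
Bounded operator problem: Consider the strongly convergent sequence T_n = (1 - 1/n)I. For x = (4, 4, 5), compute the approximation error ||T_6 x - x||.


T_6 x - x = (1 - 1/6)x - x = -x/6
||x|| = sqrt(57) = 7.5498
||T_6 x - x|| = ||x||/6 = 7.5498/6 = 1.2583

1.2583


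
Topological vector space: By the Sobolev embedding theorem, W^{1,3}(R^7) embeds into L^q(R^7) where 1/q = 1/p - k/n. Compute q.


Using the Sobolev embedding formula: 1/q = 1/p - k/n
1/q = 1/3 - 1/7 = 4/21
q = 1/(4/21) = 21/4 = 5.2500

5.2500


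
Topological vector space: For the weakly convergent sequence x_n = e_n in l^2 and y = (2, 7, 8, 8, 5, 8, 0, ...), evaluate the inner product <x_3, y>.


x_3 = e_3 is the standard basis vector with 1 in position 3.
<x_3, y> = y_3 = 8
As n -> infinity, <x_n, y> -> 0, confirming weak convergence of (x_n) to 0.

8


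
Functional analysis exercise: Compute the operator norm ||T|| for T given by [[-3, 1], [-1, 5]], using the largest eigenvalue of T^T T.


A^T A = [[10, -8], [-8, 26]]
trace(A^T A) = 36, det(A^T A) = 196
discriminant = 36^2 - 4*196 = 512
Largest eigenvalue of A^T A = (trace + sqrt(disc))/2 = 29.3137
||T|| = sqrt(29.3137) = 5.4142

5.4142


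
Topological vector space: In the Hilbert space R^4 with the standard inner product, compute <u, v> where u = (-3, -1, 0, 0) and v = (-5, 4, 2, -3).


Computing the standard inner product <u, v> = sum u_i * v_i
= -3*-5 + -1*4 + 0*2 + 0*-3
= 15 + -4 + 0 + 0
= 11

11


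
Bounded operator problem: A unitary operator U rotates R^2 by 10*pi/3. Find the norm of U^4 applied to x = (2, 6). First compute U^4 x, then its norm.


U is a rotation by theta = 10*pi/3
U^4 = rotation by 4*theta = 40*pi/3 = 4*pi/3 (mod 2*pi)
cos(4*pi/3) = -0.5000, sin(4*pi/3) = -0.8660
U^4 x = (-0.5000 * 2 - -0.8660 * 6, -0.8660 * 2 + -0.5000 * 6)
= (4.1962, -4.7321)
||U^4 x|| = sqrt(4.1962^2 + (-4.7321)^2) = sqrt(40.0000) = 6.3246

6.3246


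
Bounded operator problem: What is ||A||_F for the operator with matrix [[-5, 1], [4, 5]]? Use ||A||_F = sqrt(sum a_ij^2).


||A||_F^2 = sum a_ij^2
= (-5)^2 + 1^2 + 4^2 + 5^2
= 25 + 1 + 16 + 25 = 67
||A||_F = sqrt(67) = 8.1854

8.1854


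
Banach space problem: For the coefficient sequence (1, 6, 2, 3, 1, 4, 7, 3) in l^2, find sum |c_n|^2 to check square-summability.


sum |c_n|^2 = 1^2 + 6^2 + 2^2 + 3^2 + 1^2 + 4^2 + 7^2 + 3^2
= 1 + 36 + 4 + 9 + 1 + 16 + 49 + 9
= 125

125


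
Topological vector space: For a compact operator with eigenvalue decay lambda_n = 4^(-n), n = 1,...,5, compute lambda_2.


The eigenvalue formula gives lambda_2 = 1/4^2
= 1/16
= 0.0625

0.0625


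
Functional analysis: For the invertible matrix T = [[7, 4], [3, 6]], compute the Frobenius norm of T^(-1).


det(T) = 7*6 - 4*3 = 30
T^(-1) = (1/30) * [[6, -4], [-3, 7]] = [[0.2000, -0.1333], [-0.1000, 0.2333]]
||T^(-1)||_F^2 = 0.2000^2 + (-0.1333)^2 + (-0.1000)^2 + 0.2333^2 = 0.1222
||T^(-1)||_F = sqrt(0.1222) = 0.3496

0.3496


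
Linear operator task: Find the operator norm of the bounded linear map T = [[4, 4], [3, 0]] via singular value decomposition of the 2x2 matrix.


A^T A = [[25, 16], [16, 16]]
trace(A^T A) = 41, det(A^T A) = 144
discriminant = 41^2 - 4*144 = 1105
Largest eigenvalue of A^T A = (trace + sqrt(disc))/2 = 37.1208
||T|| = sqrt(37.1208) = 6.0927

6.0927


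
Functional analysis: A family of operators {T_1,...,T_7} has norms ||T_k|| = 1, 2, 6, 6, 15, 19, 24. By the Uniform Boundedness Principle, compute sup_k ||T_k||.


By the Uniform Boundedness Principle, the supremum of norms is finite.
sup_k ||T_k|| = max(1, 2, 6, 6, 15, 19, 24) = 24

24


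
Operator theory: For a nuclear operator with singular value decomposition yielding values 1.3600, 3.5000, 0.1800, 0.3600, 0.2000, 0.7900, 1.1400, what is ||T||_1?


The nuclear norm is the sum of all singular values.
||T||_1 = 1.3600 + 3.5000 + 0.1800 + 0.3600 + 0.2000 + 0.7900 + 1.1400
= 7.5300

7.5300


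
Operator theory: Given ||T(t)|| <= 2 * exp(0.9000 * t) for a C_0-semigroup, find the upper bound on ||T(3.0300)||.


||T(3.0300)|| <= 2 * exp(0.9000 * 3.0300)
= 2 * exp(2.7270)
= 2 * 15.2870
= 30.5739

30.5739


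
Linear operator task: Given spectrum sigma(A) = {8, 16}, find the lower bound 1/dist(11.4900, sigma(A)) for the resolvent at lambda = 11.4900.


dist(11.4900, {8, 16}) = min(|11.4900 - 8|, |11.4900 - 16|)
= min(3.4900, 4.5100) = 3.4900
Resolvent bound = 1/3.4900 = 0.2865

0.2865


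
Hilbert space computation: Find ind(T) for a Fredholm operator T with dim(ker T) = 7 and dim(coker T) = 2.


The Fredholm index is defined as ind(T) = dim(ker T) - dim(coker T)
= 7 - 2
= 5

5


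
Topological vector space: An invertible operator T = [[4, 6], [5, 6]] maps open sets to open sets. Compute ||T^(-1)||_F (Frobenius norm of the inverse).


det(T) = 4*6 - 6*5 = -6
T^(-1) = (1/-6) * [[6, -6], [-5, 4]] = [[-1.0000, 1.0000], [0.8333, -0.6667]]
||T^(-1)||_F^2 = (-1.0000)^2 + 1.0000^2 + 0.8333^2 + (-0.6667)^2 = 3.1389
||T^(-1)||_F = sqrt(3.1389) = 1.7717

1.7717


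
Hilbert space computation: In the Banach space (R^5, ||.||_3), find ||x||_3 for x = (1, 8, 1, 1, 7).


The l^3 norm = (sum |x_i|^3)^(1/3)
Sum of 3th powers = 1 + 512 + 1 + 1 + 343 = 858
||x||_3 = (858)^(1/3) = 9.5023

9.5023


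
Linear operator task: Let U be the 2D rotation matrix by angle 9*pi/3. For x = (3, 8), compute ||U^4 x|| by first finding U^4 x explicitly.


U is a rotation by theta = 9*pi/3
U^4 = rotation by 4*theta = 36*pi/3 = 0*pi/3 (mod 2*pi)
cos(0*pi/3) = 1.0000, sin(0*pi/3) = 0.0000
U^4 x = (1.0000 * 3 - 0.0000 * 8, 0.0000 * 3 + 1.0000 * 8)
= (3.0000, 8.0000)
||U^4 x|| = sqrt(3.0000^2 + 8.0000^2) = sqrt(73.0000) = 8.5440

8.5440


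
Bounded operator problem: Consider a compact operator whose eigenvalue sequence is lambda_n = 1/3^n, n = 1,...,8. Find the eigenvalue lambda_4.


The eigenvalue formula gives lambda_4 = 1/3^4
= 1/81
= 0.0123

0.0123


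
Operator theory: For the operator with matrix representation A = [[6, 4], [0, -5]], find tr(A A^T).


trace(A * A^T) = sum of squares of all entries
= 6^2 + 4^2 + 0^2 + (-5)^2
= 36 + 16 + 0 + 25
= 77

77


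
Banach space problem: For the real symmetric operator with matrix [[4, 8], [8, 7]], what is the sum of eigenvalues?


For a self-adjoint (symmetric) matrix, the eigenvalues are real.
The sum of eigenvalues equals the trace of the matrix.
trace = 4 + 7 = 11

11


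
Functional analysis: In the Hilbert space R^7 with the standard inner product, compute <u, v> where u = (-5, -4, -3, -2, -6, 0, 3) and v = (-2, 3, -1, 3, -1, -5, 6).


Computing the standard inner product <u, v> = sum u_i * v_i
= -5*-2 + -4*3 + -3*-1 + -2*3 + -6*-1 + 0*-5 + 3*6
= 10 + -12 + 3 + -6 + 6 + 0 + 18
= 19

19


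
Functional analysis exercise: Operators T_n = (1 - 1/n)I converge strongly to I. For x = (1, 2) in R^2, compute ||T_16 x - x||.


T_16 x - x = (1 - 1/16)x - x = -x/16
||x|| = sqrt(5) = 2.2361
||T_16 x - x|| = ||x||/16 = 2.2361/16 = 0.1398

0.1398


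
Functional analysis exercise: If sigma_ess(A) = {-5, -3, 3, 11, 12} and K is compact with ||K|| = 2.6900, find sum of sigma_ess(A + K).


By Weyl's theorem, the essential spectrum is invariant under compact perturbations.
sigma_ess(A + K) = sigma_ess(A) = {-5, -3, 3, 11, 12}
Sum = -5 + -3 + 3 + 11 + 12 = 18

18


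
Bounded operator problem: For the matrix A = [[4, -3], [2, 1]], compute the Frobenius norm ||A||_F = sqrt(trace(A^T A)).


||A||_F^2 = sum a_ij^2
= 4^2 + (-3)^2 + 2^2 + 1^2
= 16 + 9 + 4 + 1 = 30
||A||_F = sqrt(30) = 5.4772

5.4772


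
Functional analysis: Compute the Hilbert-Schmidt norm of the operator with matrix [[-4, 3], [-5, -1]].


The Hilbert-Schmidt norm is sqrt(sum of squares of all entries).
Sum of squares = (-4)^2 + 3^2 + (-5)^2 + (-1)^2
= 16 + 9 + 25 + 1 = 51
||T||_HS = sqrt(51) = 7.1414

7.1414
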